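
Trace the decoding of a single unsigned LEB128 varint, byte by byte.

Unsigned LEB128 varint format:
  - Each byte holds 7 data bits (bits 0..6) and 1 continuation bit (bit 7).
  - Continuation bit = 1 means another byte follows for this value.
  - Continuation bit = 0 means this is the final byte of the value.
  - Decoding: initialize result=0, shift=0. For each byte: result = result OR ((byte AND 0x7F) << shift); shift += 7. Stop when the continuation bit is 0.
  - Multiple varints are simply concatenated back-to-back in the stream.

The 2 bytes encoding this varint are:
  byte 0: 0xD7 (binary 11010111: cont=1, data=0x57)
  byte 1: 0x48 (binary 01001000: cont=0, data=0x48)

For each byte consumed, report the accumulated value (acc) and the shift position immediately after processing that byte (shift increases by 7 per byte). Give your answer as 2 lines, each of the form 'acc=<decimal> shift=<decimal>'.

Answer: acc=87 shift=7
acc=9303 shift=14

Derivation:
byte 0=0xD7: payload=0x57=87, contrib = 87<<0 = 87; acc -> 87, shift -> 7
byte 1=0x48: payload=0x48=72, contrib = 72<<7 = 9216; acc -> 9303, shift -> 14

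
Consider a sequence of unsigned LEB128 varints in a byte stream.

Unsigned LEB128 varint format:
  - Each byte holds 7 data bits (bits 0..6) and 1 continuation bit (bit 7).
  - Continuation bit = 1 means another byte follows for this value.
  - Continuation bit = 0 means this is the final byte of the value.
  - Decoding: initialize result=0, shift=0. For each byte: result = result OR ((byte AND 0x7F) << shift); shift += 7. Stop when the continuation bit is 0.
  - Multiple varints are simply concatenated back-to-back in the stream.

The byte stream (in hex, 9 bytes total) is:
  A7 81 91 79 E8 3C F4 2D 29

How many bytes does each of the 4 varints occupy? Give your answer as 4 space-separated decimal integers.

  byte[0]=0xA7 cont=1 payload=0x27=39: acc |= 39<<0 -> acc=39 shift=7
  byte[1]=0x81 cont=1 payload=0x01=1: acc |= 1<<7 -> acc=167 shift=14
  byte[2]=0x91 cont=1 payload=0x11=17: acc |= 17<<14 -> acc=278695 shift=21
  byte[3]=0x79 cont=0 payload=0x79=121: acc |= 121<<21 -> acc=254034087 shift=28 [end]
Varint 1: bytes[0:4] = A7 81 91 79 -> value 254034087 (4 byte(s))
  byte[4]=0xE8 cont=1 payload=0x68=104: acc |= 104<<0 -> acc=104 shift=7
  byte[5]=0x3C cont=0 payload=0x3C=60: acc |= 60<<7 -> acc=7784 shift=14 [end]
Varint 2: bytes[4:6] = E8 3C -> value 7784 (2 byte(s))
  byte[6]=0xF4 cont=1 payload=0x74=116: acc |= 116<<0 -> acc=116 shift=7
  byte[7]=0x2D cont=0 payload=0x2D=45: acc |= 45<<7 -> acc=5876 shift=14 [end]
Varint 3: bytes[6:8] = F4 2D -> value 5876 (2 byte(s))
  byte[8]=0x29 cont=0 payload=0x29=41: acc |= 41<<0 -> acc=41 shift=7 [end]
Varint 4: bytes[8:9] = 29 -> value 41 (1 byte(s))

Answer: 4 2 2 1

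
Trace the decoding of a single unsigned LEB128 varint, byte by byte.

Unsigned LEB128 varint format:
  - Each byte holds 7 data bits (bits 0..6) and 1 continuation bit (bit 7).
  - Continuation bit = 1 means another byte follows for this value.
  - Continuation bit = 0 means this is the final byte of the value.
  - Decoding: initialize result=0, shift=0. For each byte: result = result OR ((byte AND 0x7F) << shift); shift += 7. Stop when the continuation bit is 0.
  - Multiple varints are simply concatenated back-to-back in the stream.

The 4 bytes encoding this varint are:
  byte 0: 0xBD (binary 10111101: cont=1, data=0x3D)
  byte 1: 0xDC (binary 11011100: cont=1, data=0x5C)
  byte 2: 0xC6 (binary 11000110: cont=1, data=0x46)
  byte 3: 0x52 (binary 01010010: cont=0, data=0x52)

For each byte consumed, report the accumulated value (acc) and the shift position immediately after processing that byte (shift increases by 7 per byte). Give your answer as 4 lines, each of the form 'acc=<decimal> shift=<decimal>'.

byte 0=0xBD: payload=0x3D=61, contrib = 61<<0 = 61; acc -> 61, shift -> 7
byte 1=0xDC: payload=0x5C=92, contrib = 92<<7 = 11776; acc -> 11837, shift -> 14
byte 2=0xC6: payload=0x46=70, contrib = 70<<14 = 1146880; acc -> 1158717, shift -> 21
byte 3=0x52: payload=0x52=82, contrib = 82<<21 = 171966464; acc -> 173125181, shift -> 28

Answer: acc=61 shift=7
acc=11837 shift=14
acc=1158717 shift=21
acc=173125181 shift=28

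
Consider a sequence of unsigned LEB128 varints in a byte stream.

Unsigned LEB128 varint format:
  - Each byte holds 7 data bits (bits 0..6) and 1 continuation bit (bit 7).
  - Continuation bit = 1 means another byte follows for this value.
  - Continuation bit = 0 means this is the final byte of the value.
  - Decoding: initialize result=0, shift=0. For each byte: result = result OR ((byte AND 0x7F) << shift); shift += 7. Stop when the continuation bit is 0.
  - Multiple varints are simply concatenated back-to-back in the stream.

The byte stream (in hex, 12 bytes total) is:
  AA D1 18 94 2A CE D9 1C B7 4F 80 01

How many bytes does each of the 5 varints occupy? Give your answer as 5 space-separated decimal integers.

Answer: 3 2 3 2 2

Derivation:
  byte[0]=0xAA cont=1 payload=0x2A=42: acc |= 42<<0 -> acc=42 shift=7
  byte[1]=0xD1 cont=1 payload=0x51=81: acc |= 81<<7 -> acc=10410 shift=14
  byte[2]=0x18 cont=0 payload=0x18=24: acc |= 24<<14 -> acc=403626 shift=21 [end]
Varint 1: bytes[0:3] = AA D1 18 -> value 403626 (3 byte(s))
  byte[3]=0x94 cont=1 payload=0x14=20: acc |= 20<<0 -> acc=20 shift=7
  byte[4]=0x2A cont=0 payload=0x2A=42: acc |= 42<<7 -> acc=5396 shift=14 [end]
Varint 2: bytes[3:5] = 94 2A -> value 5396 (2 byte(s))
  byte[5]=0xCE cont=1 payload=0x4E=78: acc |= 78<<0 -> acc=78 shift=7
  byte[6]=0xD9 cont=1 payload=0x59=89: acc |= 89<<7 -> acc=11470 shift=14
  byte[7]=0x1C cont=0 payload=0x1C=28: acc |= 28<<14 -> acc=470222 shift=21 [end]
Varint 3: bytes[5:8] = CE D9 1C -> value 470222 (3 byte(s))
  byte[8]=0xB7 cont=1 payload=0x37=55: acc |= 55<<0 -> acc=55 shift=7
  byte[9]=0x4F cont=0 payload=0x4F=79: acc |= 79<<7 -> acc=10167 shift=14 [end]
Varint 4: bytes[8:10] = B7 4F -> value 10167 (2 byte(s))
  byte[10]=0x80 cont=1 payload=0x00=0: acc |= 0<<0 -> acc=0 shift=7
  byte[11]=0x01 cont=0 payload=0x01=1: acc |= 1<<7 -> acc=128 shift=14 [end]
Varint 5: bytes[10:12] = 80 01 -> value 128 (2 byte(s))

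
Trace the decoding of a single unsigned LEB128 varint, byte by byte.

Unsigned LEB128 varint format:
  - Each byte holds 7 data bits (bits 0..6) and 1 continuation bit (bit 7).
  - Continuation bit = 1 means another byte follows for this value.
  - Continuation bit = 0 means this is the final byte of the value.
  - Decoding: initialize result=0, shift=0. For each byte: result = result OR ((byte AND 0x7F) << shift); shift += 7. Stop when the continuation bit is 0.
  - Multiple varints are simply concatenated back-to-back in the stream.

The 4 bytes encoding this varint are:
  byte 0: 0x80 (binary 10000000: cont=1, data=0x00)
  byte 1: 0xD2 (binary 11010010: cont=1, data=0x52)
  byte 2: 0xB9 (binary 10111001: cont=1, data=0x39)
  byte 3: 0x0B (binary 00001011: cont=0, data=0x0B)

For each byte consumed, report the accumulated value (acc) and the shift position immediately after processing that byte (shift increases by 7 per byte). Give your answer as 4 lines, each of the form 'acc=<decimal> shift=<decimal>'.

byte 0=0x80: payload=0x00=0, contrib = 0<<0 = 0; acc -> 0, shift -> 7
byte 1=0xD2: payload=0x52=82, contrib = 82<<7 = 10496; acc -> 10496, shift -> 14
byte 2=0xB9: payload=0x39=57, contrib = 57<<14 = 933888; acc -> 944384, shift -> 21
byte 3=0x0B: payload=0x0B=11, contrib = 11<<21 = 23068672; acc -> 24013056, shift -> 28

Answer: acc=0 shift=7
acc=10496 shift=14
acc=944384 shift=21
acc=24013056 shift=28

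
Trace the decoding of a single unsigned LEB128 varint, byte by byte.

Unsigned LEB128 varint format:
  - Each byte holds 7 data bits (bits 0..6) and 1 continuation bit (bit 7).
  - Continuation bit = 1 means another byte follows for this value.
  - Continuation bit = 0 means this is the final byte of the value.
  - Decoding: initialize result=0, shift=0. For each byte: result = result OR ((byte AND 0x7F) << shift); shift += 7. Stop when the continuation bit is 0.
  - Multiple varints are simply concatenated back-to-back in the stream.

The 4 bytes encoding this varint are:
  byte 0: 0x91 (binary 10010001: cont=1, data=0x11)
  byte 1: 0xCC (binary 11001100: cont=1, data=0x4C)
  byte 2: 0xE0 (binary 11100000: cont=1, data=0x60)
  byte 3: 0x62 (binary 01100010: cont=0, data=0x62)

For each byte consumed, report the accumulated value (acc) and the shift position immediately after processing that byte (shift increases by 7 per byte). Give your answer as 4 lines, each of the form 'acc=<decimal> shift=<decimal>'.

Answer: acc=17 shift=7
acc=9745 shift=14
acc=1582609 shift=21
acc=207103505 shift=28

Derivation:
byte 0=0x91: payload=0x11=17, contrib = 17<<0 = 17; acc -> 17, shift -> 7
byte 1=0xCC: payload=0x4C=76, contrib = 76<<7 = 9728; acc -> 9745, shift -> 14
byte 2=0xE0: payload=0x60=96, contrib = 96<<14 = 1572864; acc -> 1582609, shift -> 21
byte 3=0x62: payload=0x62=98, contrib = 98<<21 = 205520896; acc -> 207103505, shift -> 28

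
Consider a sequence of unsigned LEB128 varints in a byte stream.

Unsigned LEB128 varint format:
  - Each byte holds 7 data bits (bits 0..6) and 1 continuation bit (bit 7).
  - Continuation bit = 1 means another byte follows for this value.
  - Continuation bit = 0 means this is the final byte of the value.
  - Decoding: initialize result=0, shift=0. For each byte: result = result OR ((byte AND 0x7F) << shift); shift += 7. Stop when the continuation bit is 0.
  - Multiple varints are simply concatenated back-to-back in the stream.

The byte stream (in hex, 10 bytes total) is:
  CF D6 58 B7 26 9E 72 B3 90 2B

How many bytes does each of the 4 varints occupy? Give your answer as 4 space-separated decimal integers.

Answer: 3 2 2 3

Derivation:
  byte[0]=0xCF cont=1 payload=0x4F=79: acc |= 79<<0 -> acc=79 shift=7
  byte[1]=0xD6 cont=1 payload=0x56=86: acc |= 86<<7 -> acc=11087 shift=14
  byte[2]=0x58 cont=0 payload=0x58=88: acc |= 88<<14 -> acc=1452879 shift=21 [end]
Varint 1: bytes[0:3] = CF D6 58 -> value 1452879 (3 byte(s))
  byte[3]=0xB7 cont=1 payload=0x37=55: acc |= 55<<0 -> acc=55 shift=7
  byte[4]=0x26 cont=0 payload=0x26=38: acc |= 38<<7 -> acc=4919 shift=14 [end]
Varint 2: bytes[3:5] = B7 26 -> value 4919 (2 byte(s))
  byte[5]=0x9E cont=1 payload=0x1E=30: acc |= 30<<0 -> acc=30 shift=7
  byte[6]=0x72 cont=0 payload=0x72=114: acc |= 114<<7 -> acc=14622 shift=14 [end]
Varint 3: bytes[5:7] = 9E 72 -> value 14622 (2 byte(s))
  byte[7]=0xB3 cont=1 payload=0x33=51: acc |= 51<<0 -> acc=51 shift=7
  byte[8]=0x90 cont=1 payload=0x10=16: acc |= 16<<7 -> acc=2099 shift=14
  byte[9]=0x2B cont=0 payload=0x2B=43: acc |= 43<<14 -> acc=706611 shift=21 [end]
Varint 4: bytes[7:10] = B3 90 2B -> value 706611 (3 byte(s))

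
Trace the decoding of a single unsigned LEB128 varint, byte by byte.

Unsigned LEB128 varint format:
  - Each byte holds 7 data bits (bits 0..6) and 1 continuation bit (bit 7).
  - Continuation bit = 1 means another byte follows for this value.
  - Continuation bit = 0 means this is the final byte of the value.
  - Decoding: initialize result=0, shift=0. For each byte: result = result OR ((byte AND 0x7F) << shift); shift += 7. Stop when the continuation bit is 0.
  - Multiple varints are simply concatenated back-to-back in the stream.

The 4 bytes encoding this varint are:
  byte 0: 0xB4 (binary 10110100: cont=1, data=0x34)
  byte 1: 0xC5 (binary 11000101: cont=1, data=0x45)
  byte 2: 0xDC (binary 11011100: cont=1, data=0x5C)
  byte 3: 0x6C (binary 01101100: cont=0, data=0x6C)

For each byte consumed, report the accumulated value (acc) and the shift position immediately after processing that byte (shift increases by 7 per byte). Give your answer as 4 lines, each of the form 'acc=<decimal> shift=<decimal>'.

Answer: acc=52 shift=7
acc=8884 shift=14
acc=1516212 shift=21
acc=228008628 shift=28

Derivation:
byte 0=0xB4: payload=0x34=52, contrib = 52<<0 = 52; acc -> 52, shift -> 7
byte 1=0xC5: payload=0x45=69, contrib = 69<<7 = 8832; acc -> 8884, shift -> 14
byte 2=0xDC: payload=0x5C=92, contrib = 92<<14 = 1507328; acc -> 1516212, shift -> 21
byte 3=0x6C: payload=0x6C=108, contrib = 108<<21 = 226492416; acc -> 228008628, shift -> 28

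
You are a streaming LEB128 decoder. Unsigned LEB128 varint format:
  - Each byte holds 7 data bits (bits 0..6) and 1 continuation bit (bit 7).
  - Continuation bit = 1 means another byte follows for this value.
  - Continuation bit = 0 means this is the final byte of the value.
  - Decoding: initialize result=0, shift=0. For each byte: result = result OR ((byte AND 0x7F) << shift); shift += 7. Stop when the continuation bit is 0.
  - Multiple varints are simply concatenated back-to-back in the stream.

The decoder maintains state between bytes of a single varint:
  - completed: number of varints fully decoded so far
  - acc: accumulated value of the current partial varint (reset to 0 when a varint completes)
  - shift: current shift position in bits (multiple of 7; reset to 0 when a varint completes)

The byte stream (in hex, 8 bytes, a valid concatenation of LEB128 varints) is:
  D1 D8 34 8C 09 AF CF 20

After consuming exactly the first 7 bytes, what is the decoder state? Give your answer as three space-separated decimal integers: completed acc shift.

byte[0]=0xD1 cont=1 payload=0x51: acc |= 81<<0 -> completed=0 acc=81 shift=7
byte[1]=0xD8 cont=1 payload=0x58: acc |= 88<<7 -> completed=0 acc=11345 shift=14
byte[2]=0x34 cont=0 payload=0x34: varint #1 complete (value=863313); reset -> completed=1 acc=0 shift=0
byte[3]=0x8C cont=1 payload=0x0C: acc |= 12<<0 -> completed=1 acc=12 shift=7
byte[4]=0x09 cont=0 payload=0x09: varint #2 complete (value=1164); reset -> completed=2 acc=0 shift=0
byte[5]=0xAF cont=1 payload=0x2F: acc |= 47<<0 -> completed=2 acc=47 shift=7
byte[6]=0xCF cont=1 payload=0x4F: acc |= 79<<7 -> completed=2 acc=10159 shift=14

Answer: 2 10159 14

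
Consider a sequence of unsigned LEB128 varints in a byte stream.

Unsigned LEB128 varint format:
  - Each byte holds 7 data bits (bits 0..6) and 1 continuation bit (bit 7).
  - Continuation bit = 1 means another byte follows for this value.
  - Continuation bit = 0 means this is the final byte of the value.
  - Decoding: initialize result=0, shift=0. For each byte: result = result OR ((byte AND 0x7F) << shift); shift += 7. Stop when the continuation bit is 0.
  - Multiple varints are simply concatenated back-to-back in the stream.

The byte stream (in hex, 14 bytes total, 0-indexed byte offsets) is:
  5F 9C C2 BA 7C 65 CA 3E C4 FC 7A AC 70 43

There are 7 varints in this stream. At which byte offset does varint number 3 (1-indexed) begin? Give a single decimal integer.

Answer: 5

Derivation:
  byte[0]=0x5F cont=0 payload=0x5F=95: acc |= 95<<0 -> acc=95 shift=7 [end]
Varint 1: bytes[0:1] = 5F -> value 95 (1 byte(s))
  byte[1]=0x9C cont=1 payload=0x1C=28: acc |= 28<<0 -> acc=28 shift=7
  byte[2]=0xC2 cont=1 payload=0x42=66: acc |= 66<<7 -> acc=8476 shift=14
  byte[3]=0xBA cont=1 payload=0x3A=58: acc |= 58<<14 -> acc=958748 shift=21
  byte[4]=0x7C cont=0 payload=0x7C=124: acc |= 124<<21 -> acc=261005596 shift=28 [end]
Varint 2: bytes[1:5] = 9C C2 BA 7C -> value 261005596 (4 byte(s))
  byte[5]=0x65 cont=0 payload=0x65=101: acc |= 101<<0 -> acc=101 shift=7 [end]
Varint 3: bytes[5:6] = 65 -> value 101 (1 byte(s))
  byte[6]=0xCA cont=1 payload=0x4A=74: acc |= 74<<0 -> acc=74 shift=7
  byte[7]=0x3E cont=0 payload=0x3E=62: acc |= 62<<7 -> acc=8010 shift=14 [end]
Varint 4: bytes[6:8] = CA 3E -> value 8010 (2 byte(s))
  byte[8]=0xC4 cont=1 payload=0x44=68: acc |= 68<<0 -> acc=68 shift=7
  byte[9]=0xFC cont=1 payload=0x7C=124: acc |= 124<<7 -> acc=15940 shift=14
  byte[10]=0x7A cont=0 payload=0x7A=122: acc |= 122<<14 -> acc=2014788 shift=21 [end]
Varint 5: bytes[8:11] = C4 FC 7A -> value 2014788 (3 byte(s))
  byte[11]=0xAC cont=1 payload=0x2C=44: acc |= 44<<0 -> acc=44 shift=7
  byte[12]=0x70 cont=0 payload=0x70=112: acc |= 112<<7 -> acc=14380 shift=14 [end]
Varint 6: bytes[11:13] = AC 70 -> value 14380 (2 byte(s))
  byte[13]=0x43 cont=0 payload=0x43=67: acc |= 67<<0 -> acc=67 shift=7 [end]
Varint 7: bytes[13:14] = 43 -> value 67 (1 byte(s))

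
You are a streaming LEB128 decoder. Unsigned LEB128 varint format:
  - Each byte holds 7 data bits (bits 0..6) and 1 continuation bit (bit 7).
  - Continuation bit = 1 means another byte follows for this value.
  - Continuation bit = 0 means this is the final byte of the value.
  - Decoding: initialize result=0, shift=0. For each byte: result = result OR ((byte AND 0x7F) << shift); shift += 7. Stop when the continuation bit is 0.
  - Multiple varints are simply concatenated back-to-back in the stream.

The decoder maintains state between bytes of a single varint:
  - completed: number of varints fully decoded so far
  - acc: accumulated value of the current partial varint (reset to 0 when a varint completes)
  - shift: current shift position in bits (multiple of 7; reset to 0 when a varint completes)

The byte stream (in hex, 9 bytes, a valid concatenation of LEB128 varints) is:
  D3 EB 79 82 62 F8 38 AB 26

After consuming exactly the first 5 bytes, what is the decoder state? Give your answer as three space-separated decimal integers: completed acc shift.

byte[0]=0xD3 cont=1 payload=0x53: acc |= 83<<0 -> completed=0 acc=83 shift=7
byte[1]=0xEB cont=1 payload=0x6B: acc |= 107<<7 -> completed=0 acc=13779 shift=14
byte[2]=0x79 cont=0 payload=0x79: varint #1 complete (value=1996243); reset -> completed=1 acc=0 shift=0
byte[3]=0x82 cont=1 payload=0x02: acc |= 2<<0 -> completed=1 acc=2 shift=7
byte[4]=0x62 cont=0 payload=0x62: varint #2 complete (value=12546); reset -> completed=2 acc=0 shift=0

Answer: 2 0 0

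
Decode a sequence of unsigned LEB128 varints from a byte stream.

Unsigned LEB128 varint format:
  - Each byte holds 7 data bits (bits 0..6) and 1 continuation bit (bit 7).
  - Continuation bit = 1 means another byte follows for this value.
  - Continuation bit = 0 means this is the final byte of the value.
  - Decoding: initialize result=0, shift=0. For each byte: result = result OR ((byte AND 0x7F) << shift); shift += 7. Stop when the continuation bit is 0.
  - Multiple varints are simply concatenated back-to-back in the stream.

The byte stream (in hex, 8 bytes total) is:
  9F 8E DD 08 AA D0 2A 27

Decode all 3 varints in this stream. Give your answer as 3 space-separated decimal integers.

Answer: 18302751 698410 39

Derivation:
  byte[0]=0x9F cont=1 payload=0x1F=31: acc |= 31<<0 -> acc=31 shift=7
  byte[1]=0x8E cont=1 payload=0x0E=14: acc |= 14<<7 -> acc=1823 shift=14
  byte[2]=0xDD cont=1 payload=0x5D=93: acc |= 93<<14 -> acc=1525535 shift=21
  byte[3]=0x08 cont=0 payload=0x08=8: acc |= 8<<21 -> acc=18302751 shift=28 [end]
Varint 1: bytes[0:4] = 9F 8E DD 08 -> value 18302751 (4 byte(s))
  byte[4]=0xAA cont=1 payload=0x2A=42: acc |= 42<<0 -> acc=42 shift=7
  byte[5]=0xD0 cont=1 payload=0x50=80: acc |= 80<<7 -> acc=10282 shift=14
  byte[6]=0x2A cont=0 payload=0x2A=42: acc |= 42<<14 -> acc=698410 shift=21 [end]
Varint 2: bytes[4:7] = AA D0 2A -> value 698410 (3 byte(s))
  byte[7]=0x27 cont=0 payload=0x27=39: acc |= 39<<0 -> acc=39 shift=7 [end]
Varint 3: bytes[7:8] = 27 -> value 39 (1 byte(s))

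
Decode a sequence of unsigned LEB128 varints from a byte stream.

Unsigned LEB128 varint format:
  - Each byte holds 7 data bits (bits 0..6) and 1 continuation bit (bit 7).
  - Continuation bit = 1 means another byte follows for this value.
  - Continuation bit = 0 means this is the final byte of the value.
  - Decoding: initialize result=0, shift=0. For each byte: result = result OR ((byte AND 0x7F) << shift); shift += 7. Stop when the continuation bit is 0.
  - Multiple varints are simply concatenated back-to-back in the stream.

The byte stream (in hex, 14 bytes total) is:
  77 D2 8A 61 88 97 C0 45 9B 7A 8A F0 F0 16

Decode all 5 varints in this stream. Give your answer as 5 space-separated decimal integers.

  byte[0]=0x77 cont=0 payload=0x77=119: acc |= 119<<0 -> acc=119 shift=7 [end]
Varint 1: bytes[0:1] = 77 -> value 119 (1 byte(s))
  byte[1]=0xD2 cont=1 payload=0x52=82: acc |= 82<<0 -> acc=82 shift=7
  byte[2]=0x8A cont=1 payload=0x0A=10: acc |= 10<<7 -> acc=1362 shift=14
  byte[3]=0x61 cont=0 payload=0x61=97: acc |= 97<<14 -> acc=1590610 shift=21 [end]
Varint 2: bytes[1:4] = D2 8A 61 -> value 1590610 (3 byte(s))
  byte[4]=0x88 cont=1 payload=0x08=8: acc |= 8<<0 -> acc=8 shift=7
  byte[5]=0x97 cont=1 payload=0x17=23: acc |= 23<<7 -> acc=2952 shift=14
  byte[6]=0xC0 cont=1 payload=0x40=64: acc |= 64<<14 -> acc=1051528 shift=21
  byte[7]=0x45 cont=0 payload=0x45=69: acc |= 69<<21 -> acc=145755016 shift=28 [end]
Varint 3: bytes[4:8] = 88 97 C0 45 -> value 145755016 (4 byte(s))
  byte[8]=0x9B cont=1 payload=0x1B=27: acc |= 27<<0 -> acc=27 shift=7
  byte[9]=0x7A cont=0 payload=0x7A=122: acc |= 122<<7 -> acc=15643 shift=14 [end]
Varint 4: bytes[8:10] = 9B 7A -> value 15643 (2 byte(s))
  byte[10]=0x8A cont=1 payload=0x0A=10: acc |= 10<<0 -> acc=10 shift=7
  byte[11]=0xF0 cont=1 payload=0x70=112: acc |= 112<<7 -> acc=14346 shift=14
  byte[12]=0xF0 cont=1 payload=0x70=112: acc |= 112<<14 -> acc=1849354 shift=21
  byte[13]=0x16 cont=0 payload=0x16=22: acc |= 22<<21 -> acc=47986698 shift=28 [end]
Varint 5: bytes[10:14] = 8A F0 F0 16 -> value 47986698 (4 byte(s))

Answer: 119 1590610 145755016 15643 47986698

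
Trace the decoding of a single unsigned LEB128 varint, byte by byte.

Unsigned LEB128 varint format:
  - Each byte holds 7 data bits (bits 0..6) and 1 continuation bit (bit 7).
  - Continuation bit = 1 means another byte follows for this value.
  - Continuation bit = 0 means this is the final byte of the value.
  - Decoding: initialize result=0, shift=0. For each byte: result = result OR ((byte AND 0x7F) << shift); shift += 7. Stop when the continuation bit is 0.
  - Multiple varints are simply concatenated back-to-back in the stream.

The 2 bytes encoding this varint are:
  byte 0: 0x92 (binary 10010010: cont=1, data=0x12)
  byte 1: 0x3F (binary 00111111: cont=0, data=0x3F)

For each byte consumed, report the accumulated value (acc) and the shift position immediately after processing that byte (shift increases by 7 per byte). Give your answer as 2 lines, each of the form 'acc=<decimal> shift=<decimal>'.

Answer: acc=18 shift=7
acc=8082 shift=14

Derivation:
byte 0=0x92: payload=0x12=18, contrib = 18<<0 = 18; acc -> 18, shift -> 7
byte 1=0x3F: payload=0x3F=63, contrib = 63<<7 = 8064; acc -> 8082, shift -> 14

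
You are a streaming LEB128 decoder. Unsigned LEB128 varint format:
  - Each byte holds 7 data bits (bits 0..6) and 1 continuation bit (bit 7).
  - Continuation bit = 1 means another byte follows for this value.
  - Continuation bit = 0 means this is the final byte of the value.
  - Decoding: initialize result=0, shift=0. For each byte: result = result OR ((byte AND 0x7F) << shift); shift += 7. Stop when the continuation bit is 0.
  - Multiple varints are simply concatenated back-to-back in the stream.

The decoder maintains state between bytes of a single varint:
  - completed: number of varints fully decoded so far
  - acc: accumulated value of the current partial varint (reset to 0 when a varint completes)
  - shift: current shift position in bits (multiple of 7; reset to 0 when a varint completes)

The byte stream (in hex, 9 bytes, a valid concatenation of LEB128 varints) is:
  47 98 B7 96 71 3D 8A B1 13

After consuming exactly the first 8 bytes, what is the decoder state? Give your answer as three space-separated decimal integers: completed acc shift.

byte[0]=0x47 cont=0 payload=0x47: varint #1 complete (value=71); reset -> completed=1 acc=0 shift=0
byte[1]=0x98 cont=1 payload=0x18: acc |= 24<<0 -> completed=1 acc=24 shift=7
byte[2]=0xB7 cont=1 payload=0x37: acc |= 55<<7 -> completed=1 acc=7064 shift=14
byte[3]=0x96 cont=1 payload=0x16: acc |= 22<<14 -> completed=1 acc=367512 shift=21
byte[4]=0x71 cont=0 payload=0x71: varint #2 complete (value=237345688); reset -> completed=2 acc=0 shift=0
byte[5]=0x3D cont=0 payload=0x3D: varint #3 complete (value=61); reset -> completed=3 acc=0 shift=0
byte[6]=0x8A cont=1 payload=0x0A: acc |= 10<<0 -> completed=3 acc=10 shift=7
byte[7]=0xB1 cont=1 payload=0x31: acc |= 49<<7 -> completed=3 acc=6282 shift=14

Answer: 3 6282 14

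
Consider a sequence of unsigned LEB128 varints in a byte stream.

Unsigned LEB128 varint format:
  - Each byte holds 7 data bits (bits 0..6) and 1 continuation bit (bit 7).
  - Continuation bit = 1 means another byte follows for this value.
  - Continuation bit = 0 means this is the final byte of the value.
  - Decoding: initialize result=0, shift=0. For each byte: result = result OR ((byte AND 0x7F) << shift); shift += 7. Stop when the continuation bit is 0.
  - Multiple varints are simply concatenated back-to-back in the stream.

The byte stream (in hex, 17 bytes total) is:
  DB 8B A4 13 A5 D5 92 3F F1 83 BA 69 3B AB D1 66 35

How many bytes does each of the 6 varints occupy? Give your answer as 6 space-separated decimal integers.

Answer: 4 4 4 1 3 1

Derivation:
  byte[0]=0xDB cont=1 payload=0x5B=91: acc |= 91<<0 -> acc=91 shift=7
  byte[1]=0x8B cont=1 payload=0x0B=11: acc |= 11<<7 -> acc=1499 shift=14
  byte[2]=0xA4 cont=1 payload=0x24=36: acc |= 36<<14 -> acc=591323 shift=21
  byte[3]=0x13 cont=0 payload=0x13=19: acc |= 19<<21 -> acc=40437211 shift=28 [end]
Varint 1: bytes[0:4] = DB 8B A4 13 -> value 40437211 (4 byte(s))
  byte[4]=0xA5 cont=1 payload=0x25=37: acc |= 37<<0 -> acc=37 shift=7
  byte[5]=0xD5 cont=1 payload=0x55=85: acc |= 85<<7 -> acc=10917 shift=14
  byte[6]=0x92 cont=1 payload=0x12=18: acc |= 18<<14 -> acc=305829 shift=21
  byte[7]=0x3F cont=0 payload=0x3F=63: acc |= 63<<21 -> acc=132426405 shift=28 [end]
Varint 2: bytes[4:8] = A5 D5 92 3F -> value 132426405 (4 byte(s))
  byte[8]=0xF1 cont=1 payload=0x71=113: acc |= 113<<0 -> acc=113 shift=7
  byte[9]=0x83 cont=1 payload=0x03=3: acc |= 3<<7 -> acc=497 shift=14
  byte[10]=0xBA cont=1 payload=0x3A=58: acc |= 58<<14 -> acc=950769 shift=21
  byte[11]=0x69 cont=0 payload=0x69=105: acc |= 105<<21 -> acc=221151729 shift=28 [end]
Varint 3: bytes[8:12] = F1 83 BA 69 -> value 221151729 (4 byte(s))
  byte[12]=0x3B cont=0 payload=0x3B=59: acc |= 59<<0 -> acc=59 shift=7 [end]
Varint 4: bytes[12:13] = 3B -> value 59 (1 byte(s))
  byte[13]=0xAB cont=1 payload=0x2B=43: acc |= 43<<0 -> acc=43 shift=7
  byte[14]=0xD1 cont=1 payload=0x51=81: acc |= 81<<7 -> acc=10411 shift=14
  byte[15]=0x66 cont=0 payload=0x66=102: acc |= 102<<14 -> acc=1681579 shift=21 [end]
Varint 5: bytes[13:16] = AB D1 66 -> value 1681579 (3 byte(s))
  byte[16]=0x35 cont=0 payload=0x35=53: acc |= 53<<0 -> acc=53 shift=7 [end]
Varint 6: bytes[16:17] = 35 -> value 53 (1 byte(s))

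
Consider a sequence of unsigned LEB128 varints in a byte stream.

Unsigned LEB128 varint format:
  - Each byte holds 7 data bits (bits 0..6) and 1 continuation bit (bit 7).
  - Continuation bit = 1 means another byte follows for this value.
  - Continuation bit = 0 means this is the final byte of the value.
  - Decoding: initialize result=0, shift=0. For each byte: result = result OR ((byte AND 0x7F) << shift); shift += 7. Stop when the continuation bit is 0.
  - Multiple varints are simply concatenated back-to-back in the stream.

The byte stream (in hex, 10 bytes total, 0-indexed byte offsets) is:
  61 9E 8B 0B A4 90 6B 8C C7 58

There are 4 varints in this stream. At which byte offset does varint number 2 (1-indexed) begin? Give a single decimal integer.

Answer: 1

Derivation:
  byte[0]=0x61 cont=0 payload=0x61=97: acc |= 97<<0 -> acc=97 shift=7 [end]
Varint 1: bytes[0:1] = 61 -> value 97 (1 byte(s))
  byte[1]=0x9E cont=1 payload=0x1E=30: acc |= 30<<0 -> acc=30 shift=7
  byte[2]=0x8B cont=1 payload=0x0B=11: acc |= 11<<7 -> acc=1438 shift=14
  byte[3]=0x0B cont=0 payload=0x0B=11: acc |= 11<<14 -> acc=181662 shift=21 [end]
Varint 2: bytes[1:4] = 9E 8B 0B -> value 181662 (3 byte(s))
  byte[4]=0xA4 cont=1 payload=0x24=36: acc |= 36<<0 -> acc=36 shift=7
  byte[5]=0x90 cont=1 payload=0x10=16: acc |= 16<<7 -> acc=2084 shift=14
  byte[6]=0x6B cont=0 payload=0x6B=107: acc |= 107<<14 -> acc=1755172 shift=21 [end]
Varint 3: bytes[4:7] = A4 90 6B -> value 1755172 (3 byte(s))
  byte[7]=0x8C cont=1 payload=0x0C=12: acc |= 12<<0 -> acc=12 shift=7
  byte[8]=0xC7 cont=1 payload=0x47=71: acc |= 71<<7 -> acc=9100 shift=14
  byte[9]=0x58 cont=0 payload=0x58=88: acc |= 88<<14 -> acc=1450892 shift=21 [end]
Varint 4: bytes[7:10] = 8C C7 58 -> value 1450892 (3 byte(s))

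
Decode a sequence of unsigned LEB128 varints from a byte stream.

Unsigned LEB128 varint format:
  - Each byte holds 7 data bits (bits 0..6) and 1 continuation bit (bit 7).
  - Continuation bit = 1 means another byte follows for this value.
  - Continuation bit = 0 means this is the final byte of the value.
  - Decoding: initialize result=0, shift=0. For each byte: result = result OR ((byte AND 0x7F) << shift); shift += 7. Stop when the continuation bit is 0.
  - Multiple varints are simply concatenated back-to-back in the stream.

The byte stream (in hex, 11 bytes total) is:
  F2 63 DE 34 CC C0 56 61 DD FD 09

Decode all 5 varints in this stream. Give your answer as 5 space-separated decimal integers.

Answer: 12786 6750 1417292 97 163549

Derivation:
  byte[0]=0xF2 cont=1 payload=0x72=114: acc |= 114<<0 -> acc=114 shift=7
  byte[1]=0x63 cont=0 payload=0x63=99: acc |= 99<<7 -> acc=12786 shift=14 [end]
Varint 1: bytes[0:2] = F2 63 -> value 12786 (2 byte(s))
  byte[2]=0xDE cont=1 payload=0x5E=94: acc |= 94<<0 -> acc=94 shift=7
  byte[3]=0x34 cont=0 payload=0x34=52: acc |= 52<<7 -> acc=6750 shift=14 [end]
Varint 2: bytes[2:4] = DE 34 -> value 6750 (2 byte(s))
  byte[4]=0xCC cont=1 payload=0x4C=76: acc |= 76<<0 -> acc=76 shift=7
  byte[5]=0xC0 cont=1 payload=0x40=64: acc |= 64<<7 -> acc=8268 shift=14
  byte[6]=0x56 cont=0 payload=0x56=86: acc |= 86<<14 -> acc=1417292 shift=21 [end]
Varint 3: bytes[4:7] = CC C0 56 -> value 1417292 (3 byte(s))
  byte[7]=0x61 cont=0 payload=0x61=97: acc |= 97<<0 -> acc=97 shift=7 [end]
Varint 4: bytes[7:8] = 61 -> value 97 (1 byte(s))
  byte[8]=0xDD cont=1 payload=0x5D=93: acc |= 93<<0 -> acc=93 shift=7
  byte[9]=0xFD cont=1 payload=0x7D=125: acc |= 125<<7 -> acc=16093 shift=14
  byte[10]=0x09 cont=0 payload=0x09=9: acc |= 9<<14 -> acc=163549 shift=21 [end]
Varint 5: bytes[8:11] = DD FD 09 -> value 163549 (3 byte(s))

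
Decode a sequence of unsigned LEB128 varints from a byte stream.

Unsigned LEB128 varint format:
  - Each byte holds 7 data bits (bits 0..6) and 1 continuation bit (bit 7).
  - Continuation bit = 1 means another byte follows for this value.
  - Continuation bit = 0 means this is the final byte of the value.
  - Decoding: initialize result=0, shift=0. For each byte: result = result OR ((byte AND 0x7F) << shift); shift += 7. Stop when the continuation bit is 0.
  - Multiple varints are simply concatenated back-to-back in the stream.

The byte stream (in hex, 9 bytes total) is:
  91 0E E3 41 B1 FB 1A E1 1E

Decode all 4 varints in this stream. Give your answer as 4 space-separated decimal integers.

Answer: 1809 8419 441777 3937

Derivation:
  byte[0]=0x91 cont=1 payload=0x11=17: acc |= 17<<0 -> acc=17 shift=7
  byte[1]=0x0E cont=0 payload=0x0E=14: acc |= 14<<7 -> acc=1809 shift=14 [end]
Varint 1: bytes[0:2] = 91 0E -> value 1809 (2 byte(s))
  byte[2]=0xE3 cont=1 payload=0x63=99: acc |= 99<<0 -> acc=99 shift=7
  byte[3]=0x41 cont=0 payload=0x41=65: acc |= 65<<7 -> acc=8419 shift=14 [end]
Varint 2: bytes[2:4] = E3 41 -> value 8419 (2 byte(s))
  byte[4]=0xB1 cont=1 payload=0x31=49: acc |= 49<<0 -> acc=49 shift=7
  byte[5]=0xFB cont=1 payload=0x7B=123: acc |= 123<<7 -> acc=15793 shift=14
  byte[6]=0x1A cont=0 payload=0x1A=26: acc |= 26<<14 -> acc=441777 shift=21 [end]
Varint 3: bytes[4:7] = B1 FB 1A -> value 441777 (3 byte(s))
  byte[7]=0xE1 cont=1 payload=0x61=97: acc |= 97<<0 -> acc=97 shift=7
  byte[8]=0x1E cont=0 payload=0x1E=30: acc |= 30<<7 -> acc=3937 shift=14 [end]
Varint 4: bytes[7:9] = E1 1E -> value 3937 (2 byte(s))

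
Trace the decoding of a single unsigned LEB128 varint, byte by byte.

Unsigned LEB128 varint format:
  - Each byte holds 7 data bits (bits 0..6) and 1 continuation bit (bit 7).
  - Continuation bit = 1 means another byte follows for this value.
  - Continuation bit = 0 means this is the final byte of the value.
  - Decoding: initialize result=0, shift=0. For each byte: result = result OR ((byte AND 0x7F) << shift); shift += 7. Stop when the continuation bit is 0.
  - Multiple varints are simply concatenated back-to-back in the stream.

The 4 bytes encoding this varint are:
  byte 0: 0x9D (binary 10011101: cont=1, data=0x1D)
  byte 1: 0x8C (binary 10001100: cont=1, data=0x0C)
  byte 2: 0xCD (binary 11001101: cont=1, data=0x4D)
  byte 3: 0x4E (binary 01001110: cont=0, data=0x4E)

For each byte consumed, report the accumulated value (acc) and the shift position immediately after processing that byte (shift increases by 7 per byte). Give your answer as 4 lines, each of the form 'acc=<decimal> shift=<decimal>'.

byte 0=0x9D: payload=0x1D=29, contrib = 29<<0 = 29; acc -> 29, shift -> 7
byte 1=0x8C: payload=0x0C=12, contrib = 12<<7 = 1536; acc -> 1565, shift -> 14
byte 2=0xCD: payload=0x4D=77, contrib = 77<<14 = 1261568; acc -> 1263133, shift -> 21
byte 3=0x4E: payload=0x4E=78, contrib = 78<<21 = 163577856; acc -> 164840989, shift -> 28

Answer: acc=29 shift=7
acc=1565 shift=14
acc=1263133 shift=21
acc=164840989 shift=28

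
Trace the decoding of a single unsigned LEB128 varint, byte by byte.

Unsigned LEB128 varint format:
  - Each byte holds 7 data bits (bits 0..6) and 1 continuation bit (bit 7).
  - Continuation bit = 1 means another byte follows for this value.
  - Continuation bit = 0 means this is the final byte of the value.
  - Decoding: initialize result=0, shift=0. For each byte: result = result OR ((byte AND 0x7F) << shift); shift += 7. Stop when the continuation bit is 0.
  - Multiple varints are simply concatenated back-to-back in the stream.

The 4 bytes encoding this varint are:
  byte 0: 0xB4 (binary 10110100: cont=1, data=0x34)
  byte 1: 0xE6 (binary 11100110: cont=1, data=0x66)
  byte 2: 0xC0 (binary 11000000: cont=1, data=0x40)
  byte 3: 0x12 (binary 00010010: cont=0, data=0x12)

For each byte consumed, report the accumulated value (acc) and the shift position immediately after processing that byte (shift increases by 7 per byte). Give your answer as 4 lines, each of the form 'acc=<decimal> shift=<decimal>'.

Answer: acc=52 shift=7
acc=13108 shift=14
acc=1061684 shift=21
acc=38810420 shift=28

Derivation:
byte 0=0xB4: payload=0x34=52, contrib = 52<<0 = 52; acc -> 52, shift -> 7
byte 1=0xE6: payload=0x66=102, contrib = 102<<7 = 13056; acc -> 13108, shift -> 14
byte 2=0xC0: payload=0x40=64, contrib = 64<<14 = 1048576; acc -> 1061684, shift -> 21
byte 3=0x12: payload=0x12=18, contrib = 18<<21 = 37748736; acc -> 38810420, shift -> 28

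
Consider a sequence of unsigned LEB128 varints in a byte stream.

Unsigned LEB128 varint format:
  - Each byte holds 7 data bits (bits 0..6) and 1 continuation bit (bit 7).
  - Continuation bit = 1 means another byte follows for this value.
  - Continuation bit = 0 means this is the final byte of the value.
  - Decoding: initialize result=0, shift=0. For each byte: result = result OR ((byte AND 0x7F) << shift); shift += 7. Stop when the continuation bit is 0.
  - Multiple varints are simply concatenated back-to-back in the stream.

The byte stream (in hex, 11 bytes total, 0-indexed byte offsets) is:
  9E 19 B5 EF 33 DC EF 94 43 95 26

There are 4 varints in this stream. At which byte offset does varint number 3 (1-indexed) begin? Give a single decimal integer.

  byte[0]=0x9E cont=1 payload=0x1E=30: acc |= 30<<0 -> acc=30 shift=7
  byte[1]=0x19 cont=0 payload=0x19=25: acc |= 25<<7 -> acc=3230 shift=14 [end]
Varint 1: bytes[0:2] = 9E 19 -> value 3230 (2 byte(s))
  byte[2]=0xB5 cont=1 payload=0x35=53: acc |= 53<<0 -> acc=53 shift=7
  byte[3]=0xEF cont=1 payload=0x6F=111: acc |= 111<<7 -> acc=14261 shift=14
  byte[4]=0x33 cont=0 payload=0x33=51: acc |= 51<<14 -> acc=849845 shift=21 [end]
Varint 2: bytes[2:5] = B5 EF 33 -> value 849845 (3 byte(s))
  byte[5]=0xDC cont=1 payload=0x5C=92: acc |= 92<<0 -> acc=92 shift=7
  byte[6]=0xEF cont=1 payload=0x6F=111: acc |= 111<<7 -> acc=14300 shift=14
  byte[7]=0x94 cont=1 payload=0x14=20: acc |= 20<<14 -> acc=341980 shift=21
  byte[8]=0x43 cont=0 payload=0x43=67: acc |= 67<<21 -> acc=140851164 shift=28 [end]
Varint 3: bytes[5:9] = DC EF 94 43 -> value 140851164 (4 byte(s))
  byte[9]=0x95 cont=1 payload=0x15=21: acc |= 21<<0 -> acc=21 shift=7
  byte[10]=0x26 cont=0 payload=0x26=38: acc |= 38<<7 -> acc=4885 shift=14 [end]
Varint 4: bytes[9:11] = 95 26 -> value 4885 (2 byte(s))

Answer: 5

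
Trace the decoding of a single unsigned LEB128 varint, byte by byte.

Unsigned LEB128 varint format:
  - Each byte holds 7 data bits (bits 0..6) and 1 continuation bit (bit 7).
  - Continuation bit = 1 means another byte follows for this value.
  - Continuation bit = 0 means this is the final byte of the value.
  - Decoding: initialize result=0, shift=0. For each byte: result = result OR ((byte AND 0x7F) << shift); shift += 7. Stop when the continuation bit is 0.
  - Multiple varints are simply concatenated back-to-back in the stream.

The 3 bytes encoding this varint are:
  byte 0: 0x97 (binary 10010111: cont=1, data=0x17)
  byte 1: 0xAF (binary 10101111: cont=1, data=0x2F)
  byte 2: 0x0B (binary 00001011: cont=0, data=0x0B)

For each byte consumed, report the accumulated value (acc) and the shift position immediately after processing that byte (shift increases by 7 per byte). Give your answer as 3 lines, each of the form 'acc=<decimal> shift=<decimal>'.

Answer: acc=23 shift=7
acc=6039 shift=14
acc=186263 shift=21

Derivation:
byte 0=0x97: payload=0x17=23, contrib = 23<<0 = 23; acc -> 23, shift -> 7
byte 1=0xAF: payload=0x2F=47, contrib = 47<<7 = 6016; acc -> 6039, shift -> 14
byte 2=0x0B: payload=0x0B=11, contrib = 11<<14 = 180224; acc -> 186263, shift -> 21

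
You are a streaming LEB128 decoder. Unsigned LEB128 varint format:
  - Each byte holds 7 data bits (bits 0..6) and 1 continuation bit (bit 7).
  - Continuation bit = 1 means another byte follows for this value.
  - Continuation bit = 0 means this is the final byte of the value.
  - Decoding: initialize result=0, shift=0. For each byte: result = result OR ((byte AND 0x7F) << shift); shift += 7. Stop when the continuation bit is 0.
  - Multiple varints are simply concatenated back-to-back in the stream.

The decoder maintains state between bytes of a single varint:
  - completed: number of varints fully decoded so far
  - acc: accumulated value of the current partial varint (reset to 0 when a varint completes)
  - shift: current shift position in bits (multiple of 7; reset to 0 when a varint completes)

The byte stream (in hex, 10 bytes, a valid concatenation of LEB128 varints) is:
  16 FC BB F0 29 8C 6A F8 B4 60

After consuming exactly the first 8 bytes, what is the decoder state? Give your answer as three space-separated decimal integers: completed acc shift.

byte[0]=0x16 cont=0 payload=0x16: varint #1 complete (value=22); reset -> completed=1 acc=0 shift=0
byte[1]=0xFC cont=1 payload=0x7C: acc |= 124<<0 -> completed=1 acc=124 shift=7
byte[2]=0xBB cont=1 payload=0x3B: acc |= 59<<7 -> completed=1 acc=7676 shift=14
byte[3]=0xF0 cont=1 payload=0x70: acc |= 112<<14 -> completed=1 acc=1842684 shift=21
byte[4]=0x29 cont=0 payload=0x29: varint #2 complete (value=87825916); reset -> completed=2 acc=0 shift=0
byte[5]=0x8C cont=1 payload=0x0C: acc |= 12<<0 -> completed=2 acc=12 shift=7
byte[6]=0x6A cont=0 payload=0x6A: varint #3 complete (value=13580); reset -> completed=3 acc=0 shift=0
byte[7]=0xF8 cont=1 payload=0x78: acc |= 120<<0 -> completed=3 acc=120 shift=7

Answer: 3 120 7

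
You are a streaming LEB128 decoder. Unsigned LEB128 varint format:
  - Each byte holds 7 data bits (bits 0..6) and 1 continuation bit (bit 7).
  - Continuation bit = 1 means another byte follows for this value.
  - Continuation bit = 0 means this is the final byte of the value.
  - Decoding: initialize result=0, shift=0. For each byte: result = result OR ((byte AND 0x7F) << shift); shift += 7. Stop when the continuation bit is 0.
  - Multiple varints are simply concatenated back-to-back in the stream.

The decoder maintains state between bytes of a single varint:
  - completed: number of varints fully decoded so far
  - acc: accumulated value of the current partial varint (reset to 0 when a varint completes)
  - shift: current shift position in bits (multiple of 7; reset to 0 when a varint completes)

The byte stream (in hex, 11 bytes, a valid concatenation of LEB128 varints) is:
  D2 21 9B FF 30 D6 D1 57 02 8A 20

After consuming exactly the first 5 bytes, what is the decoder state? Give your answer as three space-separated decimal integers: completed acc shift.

Answer: 2 0 0

Derivation:
byte[0]=0xD2 cont=1 payload=0x52: acc |= 82<<0 -> completed=0 acc=82 shift=7
byte[1]=0x21 cont=0 payload=0x21: varint #1 complete (value=4306); reset -> completed=1 acc=0 shift=0
byte[2]=0x9B cont=1 payload=0x1B: acc |= 27<<0 -> completed=1 acc=27 shift=7
byte[3]=0xFF cont=1 payload=0x7F: acc |= 127<<7 -> completed=1 acc=16283 shift=14
byte[4]=0x30 cont=0 payload=0x30: varint #2 complete (value=802715); reset -> completed=2 acc=0 shift=0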